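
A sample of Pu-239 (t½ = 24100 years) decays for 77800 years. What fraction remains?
N/N₀ = (1/2)^(t/t½) = 0.1067 = 10.7%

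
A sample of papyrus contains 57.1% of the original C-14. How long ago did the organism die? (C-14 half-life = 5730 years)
Age = t½ × log₂(1/ratio) = 4632 years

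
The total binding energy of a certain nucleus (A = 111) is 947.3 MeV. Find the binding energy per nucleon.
B.E./A = 947.3/111 = 8.534 MeV/nucleon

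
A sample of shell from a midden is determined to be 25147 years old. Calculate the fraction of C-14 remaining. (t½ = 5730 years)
N/N₀ = (1/2)^(t/t½) = 0.04774 = 4.77%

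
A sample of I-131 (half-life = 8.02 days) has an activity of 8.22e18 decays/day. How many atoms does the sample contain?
N = A/λ = 9.511e19 atoms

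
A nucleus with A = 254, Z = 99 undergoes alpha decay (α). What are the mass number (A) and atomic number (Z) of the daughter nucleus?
Daughter: A = 250, Z = 97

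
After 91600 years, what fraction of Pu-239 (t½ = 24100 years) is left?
N/N₀ = (1/2)^(t/t½) = 0.07175 = 7.18%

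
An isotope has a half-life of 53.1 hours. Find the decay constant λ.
λ = ln(2)/t½ = 0.01305 hour⁻¹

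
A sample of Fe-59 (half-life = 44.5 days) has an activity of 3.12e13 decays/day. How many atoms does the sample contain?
N = A/λ = 2.003e15 atoms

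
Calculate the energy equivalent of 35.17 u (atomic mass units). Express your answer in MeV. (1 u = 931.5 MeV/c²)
E = mc² = 32760 MeV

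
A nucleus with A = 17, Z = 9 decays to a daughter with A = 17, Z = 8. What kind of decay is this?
ΔA = 0, ΔZ = -1 ⇒ beta-plus decay (β⁺) or electron capture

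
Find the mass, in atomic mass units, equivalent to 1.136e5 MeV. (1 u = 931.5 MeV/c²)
m = E/c² = 122 u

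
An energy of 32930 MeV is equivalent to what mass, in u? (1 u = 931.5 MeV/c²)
m = E/c² = 35.35 u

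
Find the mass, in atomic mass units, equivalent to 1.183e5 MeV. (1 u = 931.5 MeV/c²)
m = E/c² = 127 u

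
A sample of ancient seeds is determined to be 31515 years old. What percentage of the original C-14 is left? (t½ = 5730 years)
N/N₀ = (1/2)^(t/t½) = 0.0221 = 2.21%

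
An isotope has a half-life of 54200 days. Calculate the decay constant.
λ = ln(2)/t½ = 1.279e-5 day⁻¹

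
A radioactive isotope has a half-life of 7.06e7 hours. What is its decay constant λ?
λ = ln(2)/t½ = 9.818e-9 hour⁻¹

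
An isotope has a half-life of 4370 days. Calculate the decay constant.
λ = ln(2)/t½ = 1.586e-4 day⁻¹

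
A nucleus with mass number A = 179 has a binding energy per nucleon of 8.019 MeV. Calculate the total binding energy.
B.E. = 8.019 × 179 = 1435 MeV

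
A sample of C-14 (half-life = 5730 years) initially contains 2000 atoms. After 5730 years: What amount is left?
N = N₀(1/2)^(t/t½) = 1000 atoms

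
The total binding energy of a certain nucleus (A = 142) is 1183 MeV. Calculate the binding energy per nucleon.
B.E./A = 1183/142 = 8.331 MeV/nucleon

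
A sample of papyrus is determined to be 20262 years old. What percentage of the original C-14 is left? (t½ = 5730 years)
N/N₀ = (1/2)^(t/t½) = 0.0862 = 8.62%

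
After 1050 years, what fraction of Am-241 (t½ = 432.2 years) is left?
N/N₀ = (1/2)^(t/t½) = 0.1856 = 18.6%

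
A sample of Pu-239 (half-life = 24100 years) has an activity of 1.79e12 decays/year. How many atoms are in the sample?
N = A/λ = 6.224e16 atoms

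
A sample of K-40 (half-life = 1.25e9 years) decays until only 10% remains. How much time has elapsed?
t = t½ × log₂(N₀/N) = 4.152e9 years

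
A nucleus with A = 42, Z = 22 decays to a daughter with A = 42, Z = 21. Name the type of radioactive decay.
ΔA = 0, ΔZ = -1 ⇒ beta-plus decay (β⁺) or electron capture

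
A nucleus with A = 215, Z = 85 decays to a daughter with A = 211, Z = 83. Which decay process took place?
ΔA = -4, ΔZ = -2 ⇒ alpha decay (α)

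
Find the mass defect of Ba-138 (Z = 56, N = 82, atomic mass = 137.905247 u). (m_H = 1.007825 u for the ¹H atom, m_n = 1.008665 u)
Δm = Z·m_H + N·m_n − M = 1.243 u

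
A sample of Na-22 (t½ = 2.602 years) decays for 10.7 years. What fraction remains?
N/N₀ = (1/2)^(t/t½) = 0.05782 = 5.78%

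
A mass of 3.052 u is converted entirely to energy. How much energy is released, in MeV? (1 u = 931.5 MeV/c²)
E = mc² = 2843 MeV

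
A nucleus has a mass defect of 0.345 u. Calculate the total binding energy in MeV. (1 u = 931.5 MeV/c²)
B.E. = Δm × 931.5 = 321.4 MeV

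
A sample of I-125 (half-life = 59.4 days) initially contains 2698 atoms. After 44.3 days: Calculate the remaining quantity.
N = N₀(1/2)^(t/t½) = 1609 atoms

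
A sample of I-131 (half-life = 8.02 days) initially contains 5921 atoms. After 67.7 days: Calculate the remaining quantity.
N = N₀(1/2)^(t/t½) = 17.03 atoms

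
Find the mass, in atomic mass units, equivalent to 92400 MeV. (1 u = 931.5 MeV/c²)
m = E/c² = 99.19 u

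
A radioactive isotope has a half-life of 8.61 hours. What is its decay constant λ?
λ = ln(2)/t½ = 0.0805 hour⁻¹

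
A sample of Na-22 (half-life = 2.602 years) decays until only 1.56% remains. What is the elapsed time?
t = t½ × log₂(N₀/N) = 15.62 years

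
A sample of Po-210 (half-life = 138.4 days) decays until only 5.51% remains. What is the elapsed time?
t = t½ × log₂(N₀/N) = 578.8 days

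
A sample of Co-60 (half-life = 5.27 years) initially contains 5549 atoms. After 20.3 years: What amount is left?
N = N₀(1/2)^(t/t½) = 384.3 atoms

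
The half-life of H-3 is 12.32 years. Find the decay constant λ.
λ = ln(2)/t½ = 0.05626 year⁻¹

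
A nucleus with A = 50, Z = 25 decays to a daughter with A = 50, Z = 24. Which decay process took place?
ΔA = 0, ΔZ = -1 ⇒ beta-plus decay (β⁺) or electron capture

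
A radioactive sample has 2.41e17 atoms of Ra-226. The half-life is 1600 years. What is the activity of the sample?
A = λN = 1.044e14 decays/year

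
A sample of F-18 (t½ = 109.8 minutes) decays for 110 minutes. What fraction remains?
N/N₀ = (1/2)^(t/t½) = 0.4994 = 49.9%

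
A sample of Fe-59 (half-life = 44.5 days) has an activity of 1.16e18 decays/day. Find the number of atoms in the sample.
N = A/λ = 7.447e19 atoms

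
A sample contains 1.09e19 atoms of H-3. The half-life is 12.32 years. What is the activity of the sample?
A = λN = 6.133e17 decays/year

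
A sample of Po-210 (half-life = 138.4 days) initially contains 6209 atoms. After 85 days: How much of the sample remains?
N = N₀(1/2)^(t/t½) = 4056 atoms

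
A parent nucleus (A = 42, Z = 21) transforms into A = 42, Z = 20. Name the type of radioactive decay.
ΔA = 0, ΔZ = -1 ⇒ beta-plus decay (β⁺) or electron capture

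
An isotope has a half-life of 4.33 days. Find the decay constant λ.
λ = ln(2)/t½ = 0.1601 day⁻¹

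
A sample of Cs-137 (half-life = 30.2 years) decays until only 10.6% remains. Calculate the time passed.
t = t½ × log₂(N₀/N) = 97.78 years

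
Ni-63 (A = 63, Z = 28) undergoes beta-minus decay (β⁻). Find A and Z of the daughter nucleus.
Daughter: A = 63, Z = 29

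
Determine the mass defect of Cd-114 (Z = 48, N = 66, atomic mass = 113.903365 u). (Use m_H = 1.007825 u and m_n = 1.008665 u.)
Δm = Z·m_H + N·m_n − M = 1.044 u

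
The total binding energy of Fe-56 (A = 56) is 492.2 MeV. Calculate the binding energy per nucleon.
B.E./A = 492.2/56 = 8.789 MeV/nucleon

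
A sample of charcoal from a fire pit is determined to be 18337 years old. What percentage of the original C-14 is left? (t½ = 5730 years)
N/N₀ = (1/2)^(t/t½) = 0.1088 = 10.9%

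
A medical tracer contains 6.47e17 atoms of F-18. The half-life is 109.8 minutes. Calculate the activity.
A = λN = 4.084e15 decays/minute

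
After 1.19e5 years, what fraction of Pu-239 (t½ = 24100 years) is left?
N/N₀ = (1/2)^(t/t½) = 0.03263 = 3.26%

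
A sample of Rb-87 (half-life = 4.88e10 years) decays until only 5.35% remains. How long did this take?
t = t½ × log₂(N₀/N) = 2.061e11 years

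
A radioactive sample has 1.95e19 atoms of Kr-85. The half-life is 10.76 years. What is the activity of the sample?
A = λN = 1.256e18 decays/year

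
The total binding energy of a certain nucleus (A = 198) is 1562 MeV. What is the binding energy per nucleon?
B.E./A = 1562/198 = 7.889 MeV/nucleon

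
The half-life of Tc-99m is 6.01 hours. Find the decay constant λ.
λ = ln(2)/t½ = 0.1153 hour⁻¹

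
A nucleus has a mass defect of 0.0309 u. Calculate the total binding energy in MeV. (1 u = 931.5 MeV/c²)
B.E. = Δm × 931.5 = 28.78 MeV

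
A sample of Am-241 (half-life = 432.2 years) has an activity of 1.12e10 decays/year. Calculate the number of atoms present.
N = A/λ = 6.984e12 atoms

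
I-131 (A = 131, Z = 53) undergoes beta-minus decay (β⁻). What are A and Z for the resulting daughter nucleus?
Daughter: A = 131, Z = 54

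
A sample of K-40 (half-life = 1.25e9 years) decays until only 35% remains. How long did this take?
t = t½ × log₂(N₀/N) = 1.893e9 years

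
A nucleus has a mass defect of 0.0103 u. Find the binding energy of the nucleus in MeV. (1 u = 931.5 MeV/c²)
B.E. = Δm × 931.5 = 9.594 MeV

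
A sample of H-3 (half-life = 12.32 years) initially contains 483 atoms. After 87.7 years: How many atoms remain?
N = N₀(1/2)^(t/t½) = 3.476 atoms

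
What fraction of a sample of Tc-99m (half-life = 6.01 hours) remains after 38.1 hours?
N/N₀ = (1/2)^(t/t½) = 0.01235 = 1.23%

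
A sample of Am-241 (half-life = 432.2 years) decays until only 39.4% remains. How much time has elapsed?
t = t½ × log₂(N₀/N) = 580.8 years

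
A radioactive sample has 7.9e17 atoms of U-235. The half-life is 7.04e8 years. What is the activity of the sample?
A = λN = 7.778e8 decays/year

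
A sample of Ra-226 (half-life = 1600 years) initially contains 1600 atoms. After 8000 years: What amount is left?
N = N₀(1/2)^(t/t½) = 50 atoms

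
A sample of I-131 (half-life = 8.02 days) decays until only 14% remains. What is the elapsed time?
t = t½ × log₂(N₀/N) = 22.75 days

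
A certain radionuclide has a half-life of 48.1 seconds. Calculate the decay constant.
λ = ln(2)/t½ = 0.01441 second⁻¹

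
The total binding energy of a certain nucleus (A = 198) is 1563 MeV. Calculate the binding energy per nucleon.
B.E./A = 1563/198 = 7.894 MeV/nucleon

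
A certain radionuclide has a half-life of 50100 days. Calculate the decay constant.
λ = ln(2)/t½ = 1.384e-5 day⁻¹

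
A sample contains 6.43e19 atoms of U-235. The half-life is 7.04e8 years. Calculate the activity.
A = λN = 6.331e10 decays/year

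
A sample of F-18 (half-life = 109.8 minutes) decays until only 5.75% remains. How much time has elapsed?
t = t½ × log₂(N₀/N) = 452.4 minutes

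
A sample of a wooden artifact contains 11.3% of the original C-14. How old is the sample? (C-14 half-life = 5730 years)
Age = t½ × log₂(1/ratio) = 18020 years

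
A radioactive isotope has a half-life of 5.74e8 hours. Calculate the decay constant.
λ = ln(2)/t½ = 1.208e-9 hour⁻¹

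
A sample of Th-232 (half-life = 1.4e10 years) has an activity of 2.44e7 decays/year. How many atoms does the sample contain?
N = A/λ = 4.928e17 atoms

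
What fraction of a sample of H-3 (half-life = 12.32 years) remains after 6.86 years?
N/N₀ = (1/2)^(t/t½) = 0.6798 = 68%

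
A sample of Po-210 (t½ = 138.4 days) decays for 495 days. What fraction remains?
N/N₀ = (1/2)^(t/t½) = 0.08382 = 8.38%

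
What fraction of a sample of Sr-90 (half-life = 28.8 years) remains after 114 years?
N/N₀ = (1/2)^(t/t½) = 0.06433 = 6.43%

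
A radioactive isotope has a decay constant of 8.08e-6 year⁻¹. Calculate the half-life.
t½ = ln(2)/λ = 85790 years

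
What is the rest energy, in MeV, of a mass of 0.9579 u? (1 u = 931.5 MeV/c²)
E = mc² = 892.3 MeV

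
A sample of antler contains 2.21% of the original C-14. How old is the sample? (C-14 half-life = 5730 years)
Age = t½ × log₂(1/ratio) = 31510 years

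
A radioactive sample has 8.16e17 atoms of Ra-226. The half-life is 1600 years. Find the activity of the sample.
A = λN = 3.535e14 decays/year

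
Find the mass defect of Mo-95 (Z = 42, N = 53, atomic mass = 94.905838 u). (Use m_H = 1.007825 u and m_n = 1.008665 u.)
Δm = Z·m_H + N·m_n − M = 0.8821 u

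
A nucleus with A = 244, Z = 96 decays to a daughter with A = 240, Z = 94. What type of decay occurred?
ΔA = -4, ΔZ = -2 ⇒ alpha decay (α)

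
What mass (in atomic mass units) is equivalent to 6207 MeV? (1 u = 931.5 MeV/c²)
m = E/c² = 6.663 u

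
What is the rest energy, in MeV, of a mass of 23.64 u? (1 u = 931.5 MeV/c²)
E = mc² = 22020 MeV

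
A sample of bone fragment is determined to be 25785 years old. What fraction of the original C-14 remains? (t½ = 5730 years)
N/N₀ = (1/2)^(t/t½) = 0.04419 = 4.42%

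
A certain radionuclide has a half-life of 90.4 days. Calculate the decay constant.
λ = ln(2)/t½ = 0.007668 day⁻¹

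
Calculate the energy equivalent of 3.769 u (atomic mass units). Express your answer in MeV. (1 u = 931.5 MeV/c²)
E = mc² = 3511 MeV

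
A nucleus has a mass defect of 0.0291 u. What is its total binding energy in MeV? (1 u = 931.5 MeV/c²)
B.E. = Δm × 931.5 = 27.11 MeV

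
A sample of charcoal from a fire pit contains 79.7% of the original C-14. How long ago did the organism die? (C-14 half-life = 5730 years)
Age = t½ × log₂(1/ratio) = 1876 years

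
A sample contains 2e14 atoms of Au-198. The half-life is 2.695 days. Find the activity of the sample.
A = λN = 5.144e13 decays/day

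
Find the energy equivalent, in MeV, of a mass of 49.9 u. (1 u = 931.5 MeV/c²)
E = mc² = 46480 MeV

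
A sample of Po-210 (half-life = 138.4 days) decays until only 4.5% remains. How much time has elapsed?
t = t½ × log₂(N₀/N) = 619.2 days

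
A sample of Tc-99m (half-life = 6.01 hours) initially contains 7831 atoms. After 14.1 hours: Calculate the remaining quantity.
N = N₀(1/2)^(t/t½) = 1540 atoms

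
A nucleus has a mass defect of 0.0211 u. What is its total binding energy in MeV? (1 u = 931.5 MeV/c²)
B.E. = Δm × 931.5 = 19.65 MeV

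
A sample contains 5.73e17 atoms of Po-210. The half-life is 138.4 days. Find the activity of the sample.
A = λN = 2.87e15 decays/day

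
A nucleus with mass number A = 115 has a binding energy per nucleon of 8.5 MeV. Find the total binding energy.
B.E. = 8.5 × 115 = 977.5 MeV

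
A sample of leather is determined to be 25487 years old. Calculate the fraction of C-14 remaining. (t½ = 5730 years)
N/N₀ = (1/2)^(t/t½) = 0.04582 = 4.58%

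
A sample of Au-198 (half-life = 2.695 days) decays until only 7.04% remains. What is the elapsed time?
t = t½ × log₂(N₀/N) = 10.32 days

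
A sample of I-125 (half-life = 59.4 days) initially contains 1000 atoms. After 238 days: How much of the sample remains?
N = N₀(1/2)^(t/t½) = 62.21 atoms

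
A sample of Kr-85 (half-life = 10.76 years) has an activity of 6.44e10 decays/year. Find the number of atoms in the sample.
N = A/λ = 9.997e11 atoms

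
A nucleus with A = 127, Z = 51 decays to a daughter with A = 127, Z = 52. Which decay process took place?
ΔA = 0, ΔZ = +1 ⇒ beta-minus decay (β⁻)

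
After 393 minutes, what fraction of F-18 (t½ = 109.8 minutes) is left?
N/N₀ = (1/2)^(t/t½) = 0.08366 = 8.37%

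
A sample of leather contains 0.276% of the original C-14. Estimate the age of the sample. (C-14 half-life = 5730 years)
Age = t½ × log₂(1/ratio) = 48710 years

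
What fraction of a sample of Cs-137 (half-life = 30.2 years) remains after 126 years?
N/N₀ = (1/2)^(t/t½) = 0.05547 = 5.55%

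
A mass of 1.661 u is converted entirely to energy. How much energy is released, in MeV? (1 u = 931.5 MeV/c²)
E = mc² = 1547 MeV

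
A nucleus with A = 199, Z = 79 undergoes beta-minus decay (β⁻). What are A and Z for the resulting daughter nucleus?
Daughter: A = 199, Z = 80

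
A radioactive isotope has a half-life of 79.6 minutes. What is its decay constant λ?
λ = ln(2)/t½ = 0.008708 minute⁻¹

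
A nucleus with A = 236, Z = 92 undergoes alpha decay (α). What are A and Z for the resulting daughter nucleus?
Daughter: A = 232, Z = 90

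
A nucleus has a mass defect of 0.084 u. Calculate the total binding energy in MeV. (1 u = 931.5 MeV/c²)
B.E. = Δm × 931.5 = 78.25 MeV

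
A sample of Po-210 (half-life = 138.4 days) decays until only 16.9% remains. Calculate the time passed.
t = t½ × log₂(N₀/N) = 355 days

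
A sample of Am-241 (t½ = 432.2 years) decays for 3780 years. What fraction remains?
N/N₀ = (1/2)^(t/t½) = 0.002329 = 0.233%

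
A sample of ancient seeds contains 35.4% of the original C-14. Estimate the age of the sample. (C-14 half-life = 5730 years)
Age = t½ × log₂(1/ratio) = 8585 years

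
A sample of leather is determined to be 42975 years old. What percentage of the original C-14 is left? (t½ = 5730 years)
N/N₀ = (1/2)^(t/t½) = 0.005524 = 0.552%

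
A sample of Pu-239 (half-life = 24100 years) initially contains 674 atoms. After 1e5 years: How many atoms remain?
N = N₀(1/2)^(t/t½) = 37.98 atoms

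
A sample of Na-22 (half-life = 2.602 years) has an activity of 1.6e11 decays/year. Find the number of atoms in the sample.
N = A/λ = 6.006e11 atoms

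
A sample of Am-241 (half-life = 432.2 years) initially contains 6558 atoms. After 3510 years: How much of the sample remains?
N = N₀(1/2)^(t/t½) = 23.55 atoms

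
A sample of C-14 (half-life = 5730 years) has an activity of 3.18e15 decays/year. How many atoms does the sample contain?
N = A/λ = 2.629e19 atoms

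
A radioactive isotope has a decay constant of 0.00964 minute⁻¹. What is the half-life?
t½ = ln(2)/λ = 71.9 minutes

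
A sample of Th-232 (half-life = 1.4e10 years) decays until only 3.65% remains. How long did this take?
t = t½ × log₂(N₀/N) = 6.686e10 years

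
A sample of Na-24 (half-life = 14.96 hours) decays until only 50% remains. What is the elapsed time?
t = t½ × log₂(N₀/N) = 14.96 hours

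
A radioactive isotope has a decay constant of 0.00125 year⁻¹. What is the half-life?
t½ = ln(2)/λ = 554.5 years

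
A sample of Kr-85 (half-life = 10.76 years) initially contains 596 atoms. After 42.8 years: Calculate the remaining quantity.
N = N₀(1/2)^(t/t½) = 37.83 atoms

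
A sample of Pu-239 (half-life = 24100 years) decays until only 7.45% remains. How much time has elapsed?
t = t½ × log₂(N₀/N) = 90290 years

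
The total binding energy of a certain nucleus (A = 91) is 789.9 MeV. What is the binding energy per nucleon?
B.E./A = 789.9/91 = 8.68 MeV/nucleon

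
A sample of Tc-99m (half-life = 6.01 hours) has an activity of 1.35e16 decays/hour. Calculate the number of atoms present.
N = A/λ = 1.171e17 atoms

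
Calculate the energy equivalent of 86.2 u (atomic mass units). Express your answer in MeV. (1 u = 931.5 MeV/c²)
E = mc² = 80300 MeV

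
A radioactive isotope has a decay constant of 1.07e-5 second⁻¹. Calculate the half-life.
t½ = ln(2)/λ = 64780 seconds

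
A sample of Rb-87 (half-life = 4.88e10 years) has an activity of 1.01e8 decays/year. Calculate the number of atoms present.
N = A/λ = 7.111e18 atoms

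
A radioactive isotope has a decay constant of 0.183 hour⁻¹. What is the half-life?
t½ = ln(2)/λ = 3.788 hours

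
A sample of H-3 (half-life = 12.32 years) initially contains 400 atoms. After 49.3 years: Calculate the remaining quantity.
N = N₀(1/2)^(t/t½) = 24.97 atoms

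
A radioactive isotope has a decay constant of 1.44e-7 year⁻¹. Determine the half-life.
t½ = ln(2)/λ = 4.814e6 years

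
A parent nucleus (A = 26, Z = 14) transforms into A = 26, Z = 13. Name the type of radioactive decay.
ΔA = 0, ΔZ = -1 ⇒ beta-plus decay (β⁺) or electron capture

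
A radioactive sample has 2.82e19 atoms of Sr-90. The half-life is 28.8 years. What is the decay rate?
A = λN = 6.787e17 decays/year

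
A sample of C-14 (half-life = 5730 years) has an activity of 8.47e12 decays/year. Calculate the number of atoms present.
N = A/λ = 7.002e16 atoms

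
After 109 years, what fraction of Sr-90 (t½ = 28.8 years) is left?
N/N₀ = (1/2)^(t/t½) = 0.07256 = 7.26%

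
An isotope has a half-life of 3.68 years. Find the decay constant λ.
λ = ln(2)/t½ = 0.1884 year⁻¹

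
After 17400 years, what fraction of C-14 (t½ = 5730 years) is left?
N/N₀ = (1/2)^(t/t½) = 0.1219 = 12.2%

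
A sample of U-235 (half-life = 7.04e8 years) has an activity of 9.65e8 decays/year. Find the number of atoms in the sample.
N = A/λ = 9.801e17 atoms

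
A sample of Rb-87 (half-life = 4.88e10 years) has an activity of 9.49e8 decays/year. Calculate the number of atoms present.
N = A/λ = 6.681e19 atoms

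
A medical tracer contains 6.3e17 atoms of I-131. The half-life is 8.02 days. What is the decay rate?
A = λN = 5.445e16 decays/day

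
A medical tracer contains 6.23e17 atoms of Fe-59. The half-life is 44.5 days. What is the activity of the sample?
A = λN = 9.704e15 decays/day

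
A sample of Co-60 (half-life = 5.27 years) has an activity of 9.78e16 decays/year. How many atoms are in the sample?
N = A/λ = 7.436e17 atoms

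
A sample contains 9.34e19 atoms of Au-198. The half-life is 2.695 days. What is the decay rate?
A = λN = 2.402e19 decays/day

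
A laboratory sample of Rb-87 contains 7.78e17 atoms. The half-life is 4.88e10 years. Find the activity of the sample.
A = λN = 1.105e7 decays/year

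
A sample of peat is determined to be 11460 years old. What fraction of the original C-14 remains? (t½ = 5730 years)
N/N₀ = (1/2)^(t/t½) = 0.25 = 25%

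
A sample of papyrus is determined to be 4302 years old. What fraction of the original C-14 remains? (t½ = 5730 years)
N/N₀ = (1/2)^(t/t½) = 0.5943 = 59.4%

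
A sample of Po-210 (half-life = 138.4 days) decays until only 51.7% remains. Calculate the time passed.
t = t½ × log₂(N₀/N) = 131.7 days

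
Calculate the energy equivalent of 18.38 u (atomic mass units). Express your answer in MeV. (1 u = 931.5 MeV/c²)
E = mc² = 17120 MeV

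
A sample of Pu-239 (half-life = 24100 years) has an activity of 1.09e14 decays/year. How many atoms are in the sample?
N = A/λ = 3.79e18 atoms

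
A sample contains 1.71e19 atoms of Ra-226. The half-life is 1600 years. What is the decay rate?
A = λN = 7.408e15 decays/year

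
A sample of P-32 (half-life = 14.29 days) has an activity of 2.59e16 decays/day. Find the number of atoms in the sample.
N = A/λ = 5.34e17 atoms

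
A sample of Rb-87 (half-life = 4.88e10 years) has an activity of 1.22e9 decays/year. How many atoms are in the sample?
N = A/λ = 8.589e19 atoms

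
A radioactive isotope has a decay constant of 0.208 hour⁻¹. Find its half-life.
t½ = ln(2)/λ = 3.332 hours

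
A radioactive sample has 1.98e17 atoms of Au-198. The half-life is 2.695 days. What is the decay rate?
A = λN = 5.093e16 decays/day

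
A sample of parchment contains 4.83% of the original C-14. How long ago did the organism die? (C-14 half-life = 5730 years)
Age = t½ × log₂(1/ratio) = 25050 years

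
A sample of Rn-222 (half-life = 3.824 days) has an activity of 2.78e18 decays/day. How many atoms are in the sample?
N = A/λ = 1.534e19 atoms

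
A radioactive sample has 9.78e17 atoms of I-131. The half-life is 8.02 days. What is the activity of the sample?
A = λN = 8.453e16 decays/day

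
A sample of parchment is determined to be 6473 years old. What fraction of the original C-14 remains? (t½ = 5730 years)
N/N₀ = (1/2)^(t/t½) = 0.457 = 45.7%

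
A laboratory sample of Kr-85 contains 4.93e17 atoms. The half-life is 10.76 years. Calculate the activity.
A = λN = 3.176e16 decays/year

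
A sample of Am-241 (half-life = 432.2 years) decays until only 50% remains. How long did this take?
t = t½ × log₂(N₀/N) = 432.2 years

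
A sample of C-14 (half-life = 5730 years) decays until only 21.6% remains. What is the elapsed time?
t = t½ × log₂(N₀/N) = 12670 years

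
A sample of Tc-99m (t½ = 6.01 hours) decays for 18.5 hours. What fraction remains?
N/N₀ = (1/2)^(t/t½) = 0.1184 = 11.8%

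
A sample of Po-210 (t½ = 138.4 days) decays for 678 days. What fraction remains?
N/N₀ = (1/2)^(t/t½) = 0.03352 = 3.35%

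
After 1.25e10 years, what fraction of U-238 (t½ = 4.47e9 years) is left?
N/N₀ = (1/2)^(t/t½) = 0.1439 = 14.4%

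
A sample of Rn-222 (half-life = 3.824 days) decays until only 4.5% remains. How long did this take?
t = t½ × log₂(N₀/N) = 17.11 days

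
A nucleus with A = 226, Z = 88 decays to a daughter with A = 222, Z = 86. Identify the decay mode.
ΔA = -4, ΔZ = -2 ⇒ alpha decay (α)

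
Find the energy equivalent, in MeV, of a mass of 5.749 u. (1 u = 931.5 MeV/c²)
E = mc² = 5355 MeV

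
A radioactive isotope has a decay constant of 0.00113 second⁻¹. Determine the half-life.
t½ = ln(2)/λ = 613.4 seconds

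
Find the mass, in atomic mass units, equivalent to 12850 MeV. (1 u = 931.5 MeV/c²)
m = E/c² = 13.79 u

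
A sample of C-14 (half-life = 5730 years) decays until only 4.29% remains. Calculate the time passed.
t = t½ × log₂(N₀/N) = 26030 years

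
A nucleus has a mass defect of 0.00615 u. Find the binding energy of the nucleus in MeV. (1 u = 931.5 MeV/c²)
B.E. = Δm × 931.5 = 5.729 MeV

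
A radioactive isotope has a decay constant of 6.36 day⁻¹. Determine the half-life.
t½ = ln(2)/λ = 0.109 days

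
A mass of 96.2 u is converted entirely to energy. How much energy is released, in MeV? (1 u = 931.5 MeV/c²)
E = mc² = 89610 MeV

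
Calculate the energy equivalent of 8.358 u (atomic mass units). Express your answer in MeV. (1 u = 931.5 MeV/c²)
E = mc² = 7785 MeV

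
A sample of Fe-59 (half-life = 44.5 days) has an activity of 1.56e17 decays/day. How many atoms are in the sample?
N = A/λ = 1.002e19 atoms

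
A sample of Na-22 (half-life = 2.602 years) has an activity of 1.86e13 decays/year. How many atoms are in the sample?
N = A/λ = 6.982e13 atoms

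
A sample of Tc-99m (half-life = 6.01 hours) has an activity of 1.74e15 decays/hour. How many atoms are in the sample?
N = A/λ = 1.509e16 atoms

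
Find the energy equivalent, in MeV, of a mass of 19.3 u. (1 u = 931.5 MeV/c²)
E = mc² = 17980 MeV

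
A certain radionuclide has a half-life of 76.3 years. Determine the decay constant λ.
λ = ln(2)/t½ = 0.009084 year⁻¹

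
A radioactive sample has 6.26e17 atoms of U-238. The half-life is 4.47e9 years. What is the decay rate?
A = λN = 9.707e7 decays/year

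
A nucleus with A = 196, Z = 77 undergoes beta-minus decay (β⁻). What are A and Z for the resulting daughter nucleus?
Daughter: A = 196, Z = 78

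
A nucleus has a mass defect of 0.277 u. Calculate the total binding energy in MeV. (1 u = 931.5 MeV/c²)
B.E. = Δm × 931.5 = 258 MeV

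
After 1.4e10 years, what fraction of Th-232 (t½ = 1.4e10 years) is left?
N/N₀ = (1/2)^(t/t½) = 0.5 = 50%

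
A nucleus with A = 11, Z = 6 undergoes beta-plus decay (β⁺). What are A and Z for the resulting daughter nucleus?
Daughter: A = 11, Z = 5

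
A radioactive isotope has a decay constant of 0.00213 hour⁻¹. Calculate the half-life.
t½ = ln(2)/λ = 325.4 hours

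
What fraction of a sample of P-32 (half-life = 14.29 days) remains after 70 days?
N/N₀ = (1/2)^(t/t½) = 0.03353 = 3.35%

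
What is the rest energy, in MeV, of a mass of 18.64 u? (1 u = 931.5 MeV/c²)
E = mc² = 17360 MeV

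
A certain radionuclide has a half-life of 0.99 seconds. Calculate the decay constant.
λ = ln(2)/t½ = 0.7001 second⁻¹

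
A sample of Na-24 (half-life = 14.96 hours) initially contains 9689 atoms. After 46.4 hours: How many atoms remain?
N = N₀(1/2)^(t/t½) = 1129 atoms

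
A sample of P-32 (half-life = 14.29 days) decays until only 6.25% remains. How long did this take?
t = t½ × log₂(N₀/N) = 57.16 days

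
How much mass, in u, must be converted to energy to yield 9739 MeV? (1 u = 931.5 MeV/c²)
m = E/c² = 10.46 u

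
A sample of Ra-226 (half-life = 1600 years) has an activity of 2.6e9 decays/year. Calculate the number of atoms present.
N = A/λ = 6.002e12 atoms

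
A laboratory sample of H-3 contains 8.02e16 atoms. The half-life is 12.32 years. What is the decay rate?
A = λN = 4.512e15 decays/year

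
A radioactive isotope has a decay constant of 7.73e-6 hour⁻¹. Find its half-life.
t½ = ln(2)/λ = 89670 hours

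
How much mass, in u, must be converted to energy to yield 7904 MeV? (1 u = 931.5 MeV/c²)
m = E/c² = 8.485 u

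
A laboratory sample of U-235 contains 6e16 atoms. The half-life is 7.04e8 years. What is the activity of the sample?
A = λN = 5.908e7 decays/year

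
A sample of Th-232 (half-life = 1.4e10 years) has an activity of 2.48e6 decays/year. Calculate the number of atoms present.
N = A/λ = 5.009e16 atoms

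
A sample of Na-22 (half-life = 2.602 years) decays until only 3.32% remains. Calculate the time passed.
t = t½ × log₂(N₀/N) = 12.78 years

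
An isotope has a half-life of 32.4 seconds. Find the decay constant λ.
λ = ln(2)/t½ = 0.02139 second⁻¹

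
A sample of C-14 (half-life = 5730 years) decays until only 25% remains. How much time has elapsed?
t = t½ × log₂(N₀/N) = 11460 years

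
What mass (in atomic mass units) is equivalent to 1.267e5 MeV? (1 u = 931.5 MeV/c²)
m = E/c² = 136 u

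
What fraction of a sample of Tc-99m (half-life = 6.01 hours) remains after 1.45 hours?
N/N₀ = (1/2)^(t/t½) = 0.846 = 84.6%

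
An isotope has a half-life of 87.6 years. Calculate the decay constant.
λ = ln(2)/t½ = 0.007913 year⁻¹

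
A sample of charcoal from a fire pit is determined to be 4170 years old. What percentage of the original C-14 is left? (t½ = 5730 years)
N/N₀ = (1/2)^(t/t½) = 0.6038 = 60.4%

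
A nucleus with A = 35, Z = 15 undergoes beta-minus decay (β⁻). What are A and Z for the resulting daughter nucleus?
Daughter: A = 35, Z = 16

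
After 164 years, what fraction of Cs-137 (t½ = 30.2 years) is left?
N/N₀ = (1/2)^(t/t½) = 0.02319 = 2.32%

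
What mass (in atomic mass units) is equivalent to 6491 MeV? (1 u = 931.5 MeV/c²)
m = E/c² = 6.968 u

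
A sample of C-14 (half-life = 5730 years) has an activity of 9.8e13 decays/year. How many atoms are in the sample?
N = A/λ = 8.101e17 atoms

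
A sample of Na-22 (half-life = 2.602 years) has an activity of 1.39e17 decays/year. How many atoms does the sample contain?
N = A/λ = 5.218e17 atoms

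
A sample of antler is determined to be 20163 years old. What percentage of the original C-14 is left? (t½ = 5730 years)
N/N₀ = (1/2)^(t/t½) = 0.08724 = 8.72%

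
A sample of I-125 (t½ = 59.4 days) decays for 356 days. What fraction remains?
N/N₀ = (1/2)^(t/t½) = 0.0157 = 1.57%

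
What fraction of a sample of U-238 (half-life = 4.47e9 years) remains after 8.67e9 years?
N/N₀ = (1/2)^(t/t½) = 0.2607 = 26.1%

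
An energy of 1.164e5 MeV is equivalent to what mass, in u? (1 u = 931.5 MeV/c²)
m = E/c² = 125 u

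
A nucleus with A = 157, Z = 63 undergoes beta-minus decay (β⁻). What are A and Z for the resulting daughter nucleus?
Daughter: A = 157, Z = 64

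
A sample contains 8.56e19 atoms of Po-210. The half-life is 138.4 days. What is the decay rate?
A = λN = 4.287e17 decays/day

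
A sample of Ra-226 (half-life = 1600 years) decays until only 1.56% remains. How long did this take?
t = t½ × log₂(N₀/N) = 9604 years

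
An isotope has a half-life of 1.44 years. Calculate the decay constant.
λ = ln(2)/t½ = 0.4814 year⁻¹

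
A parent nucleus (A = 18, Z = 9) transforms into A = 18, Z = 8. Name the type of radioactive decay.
ΔA = 0, ΔZ = -1 ⇒ beta-plus decay (β⁺) or electron capture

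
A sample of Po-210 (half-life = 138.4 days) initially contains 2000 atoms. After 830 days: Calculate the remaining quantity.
N = N₀(1/2)^(t/t½) = 31.31 atoms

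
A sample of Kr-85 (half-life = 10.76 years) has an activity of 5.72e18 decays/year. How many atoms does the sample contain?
N = A/λ = 8.879e19 atoms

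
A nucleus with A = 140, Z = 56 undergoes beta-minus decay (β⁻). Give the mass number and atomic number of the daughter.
Daughter: A = 140, Z = 57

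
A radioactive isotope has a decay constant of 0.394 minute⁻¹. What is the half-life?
t½ = ln(2)/λ = 1.759 minutes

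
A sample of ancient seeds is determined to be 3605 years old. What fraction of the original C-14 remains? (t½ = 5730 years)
N/N₀ = (1/2)^(t/t½) = 0.6466 = 64.7%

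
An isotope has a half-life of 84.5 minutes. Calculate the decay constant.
λ = ln(2)/t½ = 0.008203 minute⁻¹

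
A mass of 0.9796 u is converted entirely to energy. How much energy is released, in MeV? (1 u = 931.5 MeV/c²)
E = mc² = 912.5 MeV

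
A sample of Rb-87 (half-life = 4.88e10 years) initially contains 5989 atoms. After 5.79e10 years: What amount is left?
N = N₀(1/2)^(t/t½) = 2631 atoms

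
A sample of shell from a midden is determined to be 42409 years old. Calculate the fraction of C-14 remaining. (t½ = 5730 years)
N/N₀ = (1/2)^(t/t½) = 0.005916 = 0.592%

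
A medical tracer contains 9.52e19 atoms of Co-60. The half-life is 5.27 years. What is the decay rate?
A = λN = 1.252e19 decays/year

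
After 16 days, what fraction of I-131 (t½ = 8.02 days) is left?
N/N₀ = (1/2)^(t/t½) = 0.2509 = 25.1%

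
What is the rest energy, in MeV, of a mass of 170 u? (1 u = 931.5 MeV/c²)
E = mc² = 1.584e5 MeV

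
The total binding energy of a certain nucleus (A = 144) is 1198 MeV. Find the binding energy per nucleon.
B.E./A = 1198/144 = 8.319 MeV/nucleon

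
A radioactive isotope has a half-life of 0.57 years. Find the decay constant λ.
λ = ln(2)/t½ = 1.216 year⁻¹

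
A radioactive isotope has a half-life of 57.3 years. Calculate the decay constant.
λ = ln(2)/t½ = 0.0121 year⁻¹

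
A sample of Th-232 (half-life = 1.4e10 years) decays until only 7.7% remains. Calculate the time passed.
t = t½ × log₂(N₀/N) = 5.179e10 years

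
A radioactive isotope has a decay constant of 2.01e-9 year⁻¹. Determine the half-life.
t½ = ln(2)/λ = 3.448e8 years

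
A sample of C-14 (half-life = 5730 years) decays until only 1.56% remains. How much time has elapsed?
t = t½ × log₂(N₀/N) = 34390 years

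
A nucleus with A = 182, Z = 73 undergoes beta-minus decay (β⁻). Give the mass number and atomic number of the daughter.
Daughter: A = 182, Z = 74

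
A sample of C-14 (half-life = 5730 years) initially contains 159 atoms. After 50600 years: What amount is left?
N = N₀(1/2)^(t/t½) = 0.3492 atoms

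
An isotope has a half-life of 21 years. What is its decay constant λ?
λ = ln(2)/t½ = 0.03301 year⁻¹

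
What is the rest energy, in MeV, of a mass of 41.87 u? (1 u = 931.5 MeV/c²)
E = mc² = 39000 MeV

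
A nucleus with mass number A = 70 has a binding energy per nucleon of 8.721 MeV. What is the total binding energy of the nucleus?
B.E. = 8.721 × 70 = 610.5 MeV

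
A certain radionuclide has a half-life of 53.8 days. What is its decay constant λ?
λ = ln(2)/t½ = 0.01288 day⁻¹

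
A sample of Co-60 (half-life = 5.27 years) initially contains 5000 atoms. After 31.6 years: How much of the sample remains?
N = N₀(1/2)^(t/t½) = 78.33 atoms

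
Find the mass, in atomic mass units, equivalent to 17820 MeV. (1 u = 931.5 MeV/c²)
m = E/c² = 19.13 u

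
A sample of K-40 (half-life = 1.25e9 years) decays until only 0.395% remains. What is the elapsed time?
t = t½ × log₂(N₀/N) = 9.98e9 years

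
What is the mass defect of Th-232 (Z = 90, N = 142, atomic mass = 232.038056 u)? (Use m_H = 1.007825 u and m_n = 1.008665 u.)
Δm = Z·m_H + N·m_n − M = 1.897 u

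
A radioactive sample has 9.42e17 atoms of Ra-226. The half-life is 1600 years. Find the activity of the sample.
A = λN = 4.081e14 decays/year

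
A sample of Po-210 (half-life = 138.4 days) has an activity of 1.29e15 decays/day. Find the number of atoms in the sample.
N = A/λ = 2.576e17 atoms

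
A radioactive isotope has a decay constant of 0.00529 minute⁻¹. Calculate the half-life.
t½ = ln(2)/λ = 131 minutes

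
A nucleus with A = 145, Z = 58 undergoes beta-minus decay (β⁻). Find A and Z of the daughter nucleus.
Daughter: A = 145, Z = 59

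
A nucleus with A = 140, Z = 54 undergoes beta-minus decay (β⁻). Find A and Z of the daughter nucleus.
Daughter: A = 140, Z = 55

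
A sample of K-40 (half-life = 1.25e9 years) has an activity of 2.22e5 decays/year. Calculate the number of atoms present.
N = A/λ = 4.003e14 atoms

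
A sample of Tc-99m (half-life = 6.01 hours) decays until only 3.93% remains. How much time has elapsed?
t = t½ × log₂(N₀/N) = 28.06 hours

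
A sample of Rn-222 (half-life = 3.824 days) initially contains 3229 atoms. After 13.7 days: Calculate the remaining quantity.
N = N₀(1/2)^(t/t½) = 269.5 atoms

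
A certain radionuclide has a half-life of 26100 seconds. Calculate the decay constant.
λ = ln(2)/t½ = 2.656e-5 second⁻¹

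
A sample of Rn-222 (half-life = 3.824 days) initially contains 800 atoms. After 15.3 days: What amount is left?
N = N₀(1/2)^(t/t½) = 49.96 atoms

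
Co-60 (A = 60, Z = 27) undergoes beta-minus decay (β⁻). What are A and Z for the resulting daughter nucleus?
Daughter: A = 60, Z = 28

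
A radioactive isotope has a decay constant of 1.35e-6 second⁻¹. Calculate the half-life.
t½ = ln(2)/λ = 5.134e5 seconds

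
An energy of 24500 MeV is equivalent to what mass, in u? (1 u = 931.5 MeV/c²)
m = E/c² = 26.3 u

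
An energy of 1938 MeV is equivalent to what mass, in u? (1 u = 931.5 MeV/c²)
m = E/c² = 2.081 u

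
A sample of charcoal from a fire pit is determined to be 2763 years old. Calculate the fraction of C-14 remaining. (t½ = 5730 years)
N/N₀ = (1/2)^(t/t½) = 0.7159 = 71.6%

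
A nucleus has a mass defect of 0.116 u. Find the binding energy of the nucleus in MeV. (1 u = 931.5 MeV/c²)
B.E. = Δm × 931.5 = 108.1 MeV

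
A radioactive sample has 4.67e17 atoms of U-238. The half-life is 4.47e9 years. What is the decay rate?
A = λN = 7.242e7 decays/year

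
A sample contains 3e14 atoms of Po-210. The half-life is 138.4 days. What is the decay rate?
A = λN = 1.502e12 decays/day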